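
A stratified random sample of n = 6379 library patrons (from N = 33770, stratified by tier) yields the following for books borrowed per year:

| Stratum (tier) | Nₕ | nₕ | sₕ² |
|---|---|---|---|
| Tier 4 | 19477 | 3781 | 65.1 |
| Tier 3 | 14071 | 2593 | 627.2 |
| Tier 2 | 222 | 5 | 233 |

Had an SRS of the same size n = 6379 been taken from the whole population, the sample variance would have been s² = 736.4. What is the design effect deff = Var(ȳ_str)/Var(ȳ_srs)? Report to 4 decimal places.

Var(ȳ_str) = Σ Wₕ²(1−fₕ)sₕ²/nₕ with Wₕ = Nₕ/33770:
  Tier 4: (19477/33770)²·(1−3781/19477)·65.1/3781 = 0.0046155477
  Tier 3: (14071/33770)²·(1−2593/14071)·627.2/2593 = 0.03425568
  Tier 2: (222/33770)²·(1−5/222)·233/5 = 0.0019685049
  → Var(ȳ_str) = 0.040839733.
Var(ȳ_srs) = (1 − 6379/33770)·736.4/6379 = 0.093634955.
deff = 0.040839733 / 0.093634955 = 0.4362.

0.4362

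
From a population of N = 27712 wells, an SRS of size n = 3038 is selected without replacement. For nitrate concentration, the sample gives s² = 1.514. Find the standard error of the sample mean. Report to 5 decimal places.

0.02106

Under SRS without replacement, Var(ȳ) = (1 − f)·s²/n with f = n/N = 3038/27712 = 0.10962760.
Var(ȳ) = (1 − 0.10962760)·1.514/3038 = 0.89037240·4.9835418 × 10^-4 = 4.4372081 × 10^-4.
SE(ȳ) = √(4.4372081 × 10^-4) = 0.02106.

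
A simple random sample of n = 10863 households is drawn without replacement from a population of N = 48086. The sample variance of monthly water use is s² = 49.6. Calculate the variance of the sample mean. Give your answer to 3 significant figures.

0.00353

Under SRS without replacement, Var(ȳ) = (1 − f)·s²/n with f = n/N = 10863/48086 = 0.22590775.
Var(ȳ) = (1 − 0.22590775)·49.6/10863 = 0.77409225·0.0045659578 = 0.0035344726.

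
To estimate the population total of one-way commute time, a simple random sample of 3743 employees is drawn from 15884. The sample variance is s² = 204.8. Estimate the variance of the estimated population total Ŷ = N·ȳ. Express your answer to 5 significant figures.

1.0552 × 10^7

Var(Ŷ) = N²·Var(ȳ) = N²·(1 − n/N)·s²/n.
f = 3743/15884 = 0.23564593; Var(ȳ) = 0.76435407·204.8/3743 = 0.041821991.
Var(Ŷ) = 15884² · 0.041821991 = 1.0551749 × 10^7.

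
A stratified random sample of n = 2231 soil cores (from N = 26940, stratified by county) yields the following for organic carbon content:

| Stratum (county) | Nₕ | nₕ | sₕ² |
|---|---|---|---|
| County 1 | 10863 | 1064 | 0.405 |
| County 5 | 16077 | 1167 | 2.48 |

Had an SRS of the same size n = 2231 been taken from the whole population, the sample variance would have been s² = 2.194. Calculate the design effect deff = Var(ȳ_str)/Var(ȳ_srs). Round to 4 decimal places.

0.8401

Var(ȳ_str) = Σ Wₕ²(1−fₕ)sₕ²/nₕ with Wₕ = Nₕ/26940:
  County 1: (10863/26940)²·(1−1064/10863)·0.405/1064 = 5.5827702 × 10^-5
  County 5: (16077/26940)²·(1−1167/16077)·2.48/1167 = 7.0188878 × 10^-4
  → Var(ȳ_str) = 7.5771648 × 10^-4.
Var(ȳ_srs) = (1 − 2231/26940)·2.194/2231 = 9.0197527 × 10^-4.
deff = (7.5771648 × 10^-4) / (9.0197527 × 10^-4) = 0.8401.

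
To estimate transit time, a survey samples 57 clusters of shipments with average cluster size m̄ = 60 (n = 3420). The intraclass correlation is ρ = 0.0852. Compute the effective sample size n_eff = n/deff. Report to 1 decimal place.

567.5

deff = 1 + (60 − 1)·0.0852 = 1 + 5.0268 = 6.0268.
n_eff = 3420 / 6.0268 = 567.5.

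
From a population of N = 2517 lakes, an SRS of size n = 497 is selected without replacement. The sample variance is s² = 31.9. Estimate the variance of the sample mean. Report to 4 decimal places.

0.0515

Under SRS without replacement, Var(ȳ) = (1 − f)·s²/n with f = n/N = 497/2517 = 0.19745729.
Var(ȳ) = (1 − 0.19745729)·31.9/497 = 0.80254271·0.064185111 = 0.051511293.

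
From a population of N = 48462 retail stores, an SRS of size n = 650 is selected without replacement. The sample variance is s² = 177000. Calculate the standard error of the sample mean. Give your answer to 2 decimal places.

16.39

Under SRS without replacement, Var(ȳ) = (1 − f)·s²/n with f = n/N = 650/48462 = 0.01341257.
Var(ȳ) = (1 − 0.01341257)·177000/650 = 0.98658743·272.30769 = 268.65535.
SE(ȳ) = √(268.65535) = 16.39.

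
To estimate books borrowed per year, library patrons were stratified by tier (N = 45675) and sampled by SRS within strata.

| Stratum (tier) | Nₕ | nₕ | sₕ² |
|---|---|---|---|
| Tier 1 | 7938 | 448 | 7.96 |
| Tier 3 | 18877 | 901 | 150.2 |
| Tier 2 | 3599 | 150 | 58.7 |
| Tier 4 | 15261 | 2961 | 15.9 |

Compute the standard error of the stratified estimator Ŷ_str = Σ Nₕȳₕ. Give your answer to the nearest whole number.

Var(Ŷ_str) = Σₕ Nₕ²(1 − fₕ)sₕ²/nₕ.
Tier 1: 7938²·(1 − 448/7938)·7.96/448 = 1.056399 × 10^6.
Tier 3: 18877²·(1 − 901/18877)·150.2/901 = 5.6568046 × 10^7.
Tier 2: 3599²·(1 − 150/3599)·58.7/150 = 4.8576015 × 10^6.
Tier 4: 15261²·(1 − 2961/15261)·15.9/2961 = 1.0079682 × 10^6.
Sum = 6.3490015 × 10^7.
SE = √(6.3490015 × 10^7) = 7968.

7968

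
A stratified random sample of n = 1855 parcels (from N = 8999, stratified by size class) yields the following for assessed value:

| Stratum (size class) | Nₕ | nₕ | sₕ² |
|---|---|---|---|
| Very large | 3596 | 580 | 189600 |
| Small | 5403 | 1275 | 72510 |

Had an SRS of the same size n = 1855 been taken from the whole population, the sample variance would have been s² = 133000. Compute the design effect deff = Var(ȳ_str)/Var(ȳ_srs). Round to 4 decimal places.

1.0443

Var(ȳ_str) = Σ Wₕ²(1−fₕ)sₕ²/nₕ with Wₕ = Nₕ/8999:
  Very large: (3596/8999)²·(1−580/3596)·189600/580 = 43.779708
  Small: (5403/8999)²·(1−1275/5403)·72510/1275 = 15.662961
  → Var(ȳ_str) = 59.442669.
Var(ȳ_srs) = (1 − 1855/8999)·133000/1855 = 56.918693.
deff = 59.442669 / 56.918693 = 1.0443.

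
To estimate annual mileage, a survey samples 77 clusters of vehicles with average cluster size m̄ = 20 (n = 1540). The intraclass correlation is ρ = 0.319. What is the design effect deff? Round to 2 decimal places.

7.06

deff = 1 + (20 − 1)·0.319 = 1 + 6.061 = 7.061.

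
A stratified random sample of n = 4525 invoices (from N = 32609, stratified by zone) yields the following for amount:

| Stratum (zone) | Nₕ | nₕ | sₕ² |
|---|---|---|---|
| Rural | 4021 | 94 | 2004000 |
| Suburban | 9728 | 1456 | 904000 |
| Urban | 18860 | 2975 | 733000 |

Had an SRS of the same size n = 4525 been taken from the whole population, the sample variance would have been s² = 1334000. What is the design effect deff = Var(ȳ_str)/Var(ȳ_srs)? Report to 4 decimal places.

Var(ȳ_str) = Σ Wₕ²(1−fₕ)sₕ²/nₕ with Wₕ = Nₕ/32609:
  Rural: (4021/32609)²·(1−94/4021)·2004000/94 = 316.58467
  Suburban: (9728/32609)²·(1−1456/9728)·904000/1456 = 46.985752
  Urban: (18860/32609)²·(1−2975/18860)·733000/2975 = 69.417817
  → Var(ȳ_str) = 432.98824.
Var(ȳ_srs) = (1 − 4525/32609)·1334000/4525 = 253.89768.
deff = 432.98824 / 253.89768 = 1.7054.

1.7054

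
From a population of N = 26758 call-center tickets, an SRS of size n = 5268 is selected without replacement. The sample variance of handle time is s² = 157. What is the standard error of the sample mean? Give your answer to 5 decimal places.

Under SRS without replacement, Var(ȳ) = (1 − f)·s²/n with f = n/N = 5268/26758 = 0.19687570.
Var(ȳ) = (1 − 0.19687570)·157/5268 = 0.80312430·0.029802582 = 0.023935177.
SE(ȳ) = √(0.023935177) = 0.15471.

0.15471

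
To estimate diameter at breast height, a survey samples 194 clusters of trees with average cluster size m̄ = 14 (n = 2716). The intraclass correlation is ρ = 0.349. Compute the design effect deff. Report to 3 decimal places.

deff = 1 + (14 − 1)·0.349 = 1 + 4.537 = 5.537.

5.537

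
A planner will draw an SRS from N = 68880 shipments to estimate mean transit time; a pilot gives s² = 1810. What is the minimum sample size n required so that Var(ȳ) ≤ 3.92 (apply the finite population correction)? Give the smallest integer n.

Without fpc, n₀ = s²/D = 1810/3.92 = 461.7347.
With fpc, (1 − n/N)·s²/n ≤ D requires n ≥ n₀/(1 + n₀/N) = 461.7347/(1 + 461.7347/68880) = 458.6601.
Rounding up, n = 459.

459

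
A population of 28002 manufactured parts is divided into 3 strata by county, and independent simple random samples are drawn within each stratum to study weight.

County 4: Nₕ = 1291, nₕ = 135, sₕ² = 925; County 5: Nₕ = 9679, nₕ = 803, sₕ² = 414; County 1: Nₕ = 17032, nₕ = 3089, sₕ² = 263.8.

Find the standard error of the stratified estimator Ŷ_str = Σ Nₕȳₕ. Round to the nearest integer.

8649

Var(Ŷ_str) = Σₕ Nₕ²(1 − fₕ)sₕ²/nₕ.
County 4: 1291²·(1 − 135/1291)·925/135 = 1.0225676 × 10^7.
County 5: 9679²·(1 − 803/9679)·414/803 = 4.4292743 × 10^7.
County 1: 17032²·(1 − 3089/17032)·263.8/3089 = 2.0280505 × 10^7.
Sum = 7.4798924 × 10^7.
SE = √(7.4798924 × 10^7) = 8649.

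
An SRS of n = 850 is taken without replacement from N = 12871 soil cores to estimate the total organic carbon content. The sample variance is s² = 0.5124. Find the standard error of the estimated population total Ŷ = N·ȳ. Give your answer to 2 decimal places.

305.40

Var(Ŷ) = N²·Var(ȳ) = N²·(1 − n/N)·s²/n.
f = 850/12871 = 0.06603993; Var(ȳ) = 0.93396007·0.5124/850 = 5.630131 × 10^-4.
Var(Ŷ) = 12871² · (5.630131 × 10^-4) = 93270.237.
SE(Ŷ) = √(93270.237) = 305.40.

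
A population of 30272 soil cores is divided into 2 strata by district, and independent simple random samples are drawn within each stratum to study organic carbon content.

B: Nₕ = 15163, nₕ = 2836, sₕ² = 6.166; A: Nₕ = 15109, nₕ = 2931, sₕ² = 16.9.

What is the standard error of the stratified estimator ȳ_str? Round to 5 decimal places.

0.04001

Var(ȳ_str) = Σₕ Wₕ²(1 − fₕ)sₕ²/nₕ with Wₕ = Nₕ/N, N = 30272.
B: Wₕ = 0.50089191; term = 0.50089191²·(1 − 0.18703423)·6.166/2836 = 4.4346321 × 10^-4.
A: Wₕ = 0.49910809; term = 0.49910809²·(1 − 0.19399034)·16.9/2931 = 0.0011577115.
Sum = 0.0016011747.
SE = √(0.0016011747) = 0.04001.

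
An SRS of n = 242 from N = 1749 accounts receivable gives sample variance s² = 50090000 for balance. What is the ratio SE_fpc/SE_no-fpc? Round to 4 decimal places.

f = n/N = 242/1749 = 0.13836478.
SE_no-fpc = √(s²/n) = 454.95436; SE_fpc = √((1−f)s²/n) = 422.30824.
Ratio = √(1−f) = 0.92824308.

0.9282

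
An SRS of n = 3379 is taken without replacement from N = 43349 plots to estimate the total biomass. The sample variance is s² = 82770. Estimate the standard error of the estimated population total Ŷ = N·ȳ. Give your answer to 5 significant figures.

Var(Ŷ) = N²·Var(ȳ) = N²·(1 − n/N)·s²/n.
f = 3379/43349 = 0.07794874; Var(ȳ) = 0.92205126·82770/3379 = 22.586026.
Var(Ŷ) = 43349² · 22.586026 = 4.244221 × 10^10.
SE(Ŷ) = √(4.244221 × 10^10) = 206020.

206020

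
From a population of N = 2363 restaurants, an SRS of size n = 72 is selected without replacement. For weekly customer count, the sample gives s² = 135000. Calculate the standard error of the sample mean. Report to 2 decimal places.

42.64

Under SRS without replacement, Var(ȳ) = (1 − f)·s²/n with f = n/N = 72/2363 = 0.03046974.
Var(ȳ) = (1 − 0.03046974)·135000/72 = 0.96953026·1875 = 1817.8692.
SE(ȳ) = √(1817.8692) = 42.64.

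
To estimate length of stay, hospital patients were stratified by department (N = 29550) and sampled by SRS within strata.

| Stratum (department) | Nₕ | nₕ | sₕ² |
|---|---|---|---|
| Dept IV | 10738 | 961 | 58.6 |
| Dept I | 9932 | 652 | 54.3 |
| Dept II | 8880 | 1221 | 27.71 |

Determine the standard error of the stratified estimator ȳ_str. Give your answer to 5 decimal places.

Var(ȳ_str) = Σₕ Wₕ²(1 − fₕ)sₕ²/nₕ with Wₕ = Nₕ/N, N = 29550.
Dept IV: Wₕ = 0.36338409; term = 0.36338409²·(1 − 0.08949525)·58.6/961 = 0.0073314229.
Dept I: Wₕ = 0.33610829; term = 0.33610829²·(1 − 0.06564640)·54.3/652 = 0.0087906695.
Dept II: Wₕ = 0.30050761; term = 0.30050761²·(1 − 0.13750000)·27.71/1221 = 0.0017676282.
Sum = 0.017889721.
SE = √(0.017889721) = 0.13375.

0.13375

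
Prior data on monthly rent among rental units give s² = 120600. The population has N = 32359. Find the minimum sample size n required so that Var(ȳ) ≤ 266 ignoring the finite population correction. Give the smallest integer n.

454

Without fpc, n₀ = s²/D = 120600/266 = 453.3835.
Rounding up, n = 454.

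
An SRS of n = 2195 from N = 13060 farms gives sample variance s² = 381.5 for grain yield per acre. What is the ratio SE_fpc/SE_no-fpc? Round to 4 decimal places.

f = n/N = 2195/13060 = 0.16807044.
SE_no-fpc = √(s²/n) = 0.41689819; SE_fpc = √((1−f)s²/n) = 0.38025356.
Ratio = √(1−f) = 0.91210172.

0.9121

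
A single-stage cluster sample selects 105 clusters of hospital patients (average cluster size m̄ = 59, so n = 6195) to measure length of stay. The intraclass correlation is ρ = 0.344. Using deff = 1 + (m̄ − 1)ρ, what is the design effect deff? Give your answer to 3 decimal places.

deff = 1 + (59 − 1)·0.344 = 1 + 19.952 = 20.952.

20.952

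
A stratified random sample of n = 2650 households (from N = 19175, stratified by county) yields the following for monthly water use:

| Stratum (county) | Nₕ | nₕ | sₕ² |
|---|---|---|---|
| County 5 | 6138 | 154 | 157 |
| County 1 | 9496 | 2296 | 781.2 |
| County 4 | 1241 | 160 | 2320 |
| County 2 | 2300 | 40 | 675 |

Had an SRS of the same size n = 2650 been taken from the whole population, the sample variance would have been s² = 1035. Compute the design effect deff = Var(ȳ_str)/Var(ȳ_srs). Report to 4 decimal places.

1.3565

Var(ȳ_str) = Σ Wₕ²(1−fₕ)sₕ²/nₕ with Wₕ = Nₕ/19175:
  County 5: (6138/19175)²·(1−154/6138)·157/154 = 0.10184194
  County 1: (9496/19175)²·(1−2296/9496)·781.2/2296 = 0.063269268
  County 4: (1241/19175)²·(1−160/1241)·2320/160 = 0.052904758
  County 2: (2300/19175)²·(1−40/2300)·675/40 = 0.23856642
  → Var(ȳ_str) = 0.45658239.
Var(ȳ_srs) = (1 − 2650/19175)·1035/2650 = 0.33658951.
deff = 0.45658239 / 0.33658951 = 1.3565.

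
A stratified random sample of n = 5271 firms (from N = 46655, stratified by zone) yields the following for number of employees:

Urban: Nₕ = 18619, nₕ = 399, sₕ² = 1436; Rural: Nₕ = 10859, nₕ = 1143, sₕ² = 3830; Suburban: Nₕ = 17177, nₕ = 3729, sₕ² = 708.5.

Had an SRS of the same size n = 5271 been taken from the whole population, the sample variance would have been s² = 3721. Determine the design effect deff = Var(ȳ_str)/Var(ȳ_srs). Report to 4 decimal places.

Var(ȳ_str) = Σ Wₕ²(1−fₕ)sₕ²/nₕ with Wₕ = Nₕ/46655:
  Urban: (18619/46655)²·(1−399/18619)·1436/399 = 0.56090574
  Rural: (10859/46655)²·(1−1143/10859)·3830/1143 = 0.16241775
  Suburban: (17177/46655)²·(1−3729/17177)·708.5/3729 = 0.020163044
  → Var(ȳ_str) = 0.74348653.
Var(ȳ_srs) = (1 − 5271/46655)·3721/5271 = 0.6261825.
deff = 0.74348653 / 0.6261825 = 1.1873.

1.1873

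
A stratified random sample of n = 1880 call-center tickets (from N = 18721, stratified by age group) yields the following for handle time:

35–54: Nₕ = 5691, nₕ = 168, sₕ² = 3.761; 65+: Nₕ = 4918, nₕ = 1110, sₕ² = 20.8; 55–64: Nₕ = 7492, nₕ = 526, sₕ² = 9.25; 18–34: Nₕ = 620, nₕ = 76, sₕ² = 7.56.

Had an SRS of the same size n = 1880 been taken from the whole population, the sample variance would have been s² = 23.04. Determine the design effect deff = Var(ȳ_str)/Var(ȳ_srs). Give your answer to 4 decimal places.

0.5191

Var(ȳ_str) = Σ Wₕ²(1−fₕ)sₕ²/nₕ with Wₕ = Nₕ/18721:
  35–54: (5691/18721)²·(1−168/5691)·3.761/168 = 0.0020077036
  65+: (4918/18721)²·(1−1110/4918)·20.8/1110 = 0.0010013081
  55–64: (7492/18721)²·(1−526/7492)·9.25/526 = 0.0026186602
  18–34: (620/18721)²·(1−76/620)·7.56/76 = 9.5728379 × 10^-5
  → Var(ȳ_str) = 0.0057234003.
Var(ȳ_srs) = (1 − 1880/18721)·23.04/1880 = 0.011024616.
deff = 0.0057234003 / 0.011024616 = 0.5191.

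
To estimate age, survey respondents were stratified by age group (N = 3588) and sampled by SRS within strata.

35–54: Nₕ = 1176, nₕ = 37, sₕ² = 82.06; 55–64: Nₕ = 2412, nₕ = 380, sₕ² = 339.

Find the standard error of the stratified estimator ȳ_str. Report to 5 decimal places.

Var(ȳ_str) = Σₕ Wₕ²(1 − fₕ)sₕ²/nₕ with Wₕ = Nₕ/N, N = 3588.
35–54: Wₕ = 0.32775920; term = 0.32775920²·(1 − 0.03146259)·82.06/37 = 0.23075757.
55–64: Wₕ = 0.67224080; term = 0.67224080²·(1 − 0.15754561)·339/380 = 0.33963484.
Sum = 0.57039241.
SE = √(0.57039241) = 0.75524.

0.75524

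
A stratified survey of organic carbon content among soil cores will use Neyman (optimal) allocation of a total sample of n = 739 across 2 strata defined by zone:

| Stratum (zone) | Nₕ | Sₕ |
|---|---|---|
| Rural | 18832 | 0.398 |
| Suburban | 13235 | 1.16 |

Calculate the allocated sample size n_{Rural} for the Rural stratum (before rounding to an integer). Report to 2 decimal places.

Neyman allocation: nₕ = n·NₕSₕ / Σⱼ NⱼSⱼ.
Σ NⱼSⱼ = 18832·0.398 + 13235·1.16 = 22847.736.
n_{Rural} = 739·18832·0.398 / 22847.736 = 242.43.

242.43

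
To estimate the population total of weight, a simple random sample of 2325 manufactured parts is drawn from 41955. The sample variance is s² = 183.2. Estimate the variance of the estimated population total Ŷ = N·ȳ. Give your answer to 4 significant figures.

1.310 × 10^8

Var(Ŷ) = N²·Var(ȳ) = N²·(1 − n/N)·s²/n.
f = 2325/41955 = 0.05541652; Var(ȳ) = 0.94458348·183.2/2325 = 0.074429116.
Var(Ŷ) = 41955² · 0.074429116 = 1.3101177 × 10^8.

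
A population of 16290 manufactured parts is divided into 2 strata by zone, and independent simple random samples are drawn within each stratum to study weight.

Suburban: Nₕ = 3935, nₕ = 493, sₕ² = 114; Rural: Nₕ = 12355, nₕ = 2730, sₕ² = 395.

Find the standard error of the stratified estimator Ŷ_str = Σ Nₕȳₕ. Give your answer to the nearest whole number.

Var(Ŷ_str) = Σₕ Nₕ²(1 − fₕ)sₕ²/nₕ.
Suburban: 3935²·(1 − 493/3935)·114/493 = 3.1319407 × 10^6.
Rural: 12355²·(1 − 2730/12355)·395/2730 = 1.7205921 × 10^7.
Sum = 2.0337862 × 10^7.
SE = √(2.0337862 × 10^7) = 4510.

4510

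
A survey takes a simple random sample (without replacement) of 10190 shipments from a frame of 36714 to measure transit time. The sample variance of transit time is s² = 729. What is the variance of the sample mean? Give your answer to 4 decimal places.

Under SRS without replacement, Var(ȳ) = (1 − f)·s²/n with f = n/N = 10190/36714 = 0.27755080.
Var(ȳ) = (1 − 0.27755080)·729/10190 = 0.72244920·0.071540726 = 0.051684541.

0.0517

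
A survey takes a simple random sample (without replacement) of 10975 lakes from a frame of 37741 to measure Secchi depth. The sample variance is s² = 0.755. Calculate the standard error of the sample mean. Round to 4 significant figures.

Under SRS without replacement, Var(ȳ) = (1 − f)·s²/n with f = n/N = 10975/37741 = 0.29079781.
Var(ȳ) = (1 − 0.29079781)·0.755/10975 = 0.70920219·6.8792711 × 10^-5 = 4.8787941 × 10^-5.
SE(ȳ) = √(4.8787941 × 10^-5) = 0.006985.

0.006985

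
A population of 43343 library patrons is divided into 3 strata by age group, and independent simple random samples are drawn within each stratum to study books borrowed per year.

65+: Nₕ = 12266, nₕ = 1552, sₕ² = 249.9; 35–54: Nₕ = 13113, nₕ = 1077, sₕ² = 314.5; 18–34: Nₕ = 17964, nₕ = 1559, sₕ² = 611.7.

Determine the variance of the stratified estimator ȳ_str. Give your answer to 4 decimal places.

Var(ȳ_str) = Σₕ Wₕ²(1 − fₕ)sₕ²/nₕ with Wₕ = Nₕ/N, N = 43343.
65+: Wₕ = 0.28299841; term = 0.28299841²·(1 − 0.12652862)·249.9/1552 = 0.011263963.
35–54: Wₕ = 0.30254020; term = 0.30254020²·(1 − 0.08213224)·314.5/1077 = 0.024533033.
18–34: Wₕ = 0.41446139; term = 0.41446139²·(1 − 0.08678468)·611.7/1559 = 0.061550801.
Sum = 0.097347797.

0.0973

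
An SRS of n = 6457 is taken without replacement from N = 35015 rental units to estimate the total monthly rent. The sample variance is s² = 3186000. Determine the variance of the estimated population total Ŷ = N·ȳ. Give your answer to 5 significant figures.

4.9340 × 10^11

Var(Ŷ) = N²·Var(ȳ) = N²·(1 − n/N)·s²/n.
f = 6457/35015 = 0.18440668; Var(ȳ) = 0.81559332·3186000/6457 = 402.42842.
Var(Ŷ) = 35015² · 402.42842 = 4.9339745 × 10^11.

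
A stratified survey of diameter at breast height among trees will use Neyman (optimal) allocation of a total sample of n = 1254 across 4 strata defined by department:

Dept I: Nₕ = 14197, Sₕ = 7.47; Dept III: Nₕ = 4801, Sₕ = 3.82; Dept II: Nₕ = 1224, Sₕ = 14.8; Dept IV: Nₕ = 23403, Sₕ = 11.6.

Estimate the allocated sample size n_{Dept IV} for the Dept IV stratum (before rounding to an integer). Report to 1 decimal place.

822.3

Neyman allocation: nₕ = n·NₕSₕ / Σⱼ NⱼSⱼ.
Σ NⱼSⱼ = 14197·7.47 + 4801·3.82 + 1224·14.8 + 23403·11.6 = 413981.41.
n_{Dept IV} = 1254·23403·11.6 / 413981.41 = 822.3.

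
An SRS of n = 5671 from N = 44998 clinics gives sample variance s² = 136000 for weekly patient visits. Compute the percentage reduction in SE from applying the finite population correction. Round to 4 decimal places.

6.5135

f = n/N = 5671/44998 = 0.12602782.
SE_no-fpc = √(s²/n) = 4.8971074; SE_fpc = √((1−f)s²/n) = 4.5781333.
Ratio = √(1−f) = 0.93486479. Reduction = 100·(1 − 0.93486479) = 6.5135%.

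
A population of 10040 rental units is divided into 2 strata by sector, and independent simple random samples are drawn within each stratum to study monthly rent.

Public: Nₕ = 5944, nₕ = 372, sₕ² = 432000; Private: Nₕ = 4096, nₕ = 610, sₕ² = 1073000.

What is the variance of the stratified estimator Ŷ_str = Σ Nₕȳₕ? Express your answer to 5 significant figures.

6.3578 × 10^10

Var(Ŷ_str) = Σₕ Nₕ²(1 − fₕ)sₕ²/nₕ.
Public: 5944²·(1 − 372/5944)·432000/372 = 3.8461898 × 10^10.
Private: 4096²·(1 − 610/4096)·1073000/610 = 2.511639 × 10^10.
Sum = 6.3578288 × 10^10.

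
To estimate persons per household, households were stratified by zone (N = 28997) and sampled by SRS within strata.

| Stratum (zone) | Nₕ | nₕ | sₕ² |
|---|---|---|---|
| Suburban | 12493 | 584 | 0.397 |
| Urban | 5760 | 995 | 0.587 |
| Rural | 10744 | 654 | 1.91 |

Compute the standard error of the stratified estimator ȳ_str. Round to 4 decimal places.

Var(ȳ_str) = Σₕ Wₕ²(1 − fₕ)sₕ²/nₕ with Wₕ = Nₕ/N, N = 28997.
Suburban: Wₕ = 0.43083767; term = 0.43083767²·(1 − 0.04674618)·0.397/584 = 1.2028558 × 10^-4.
Urban: Wₕ = 0.19864124; term = 0.19864124²·(1 − 0.17274306)·0.587/995 = 1.925725 × 10^-5.
Rural: Wₕ = 0.37052109; term = 0.37052109²·(1 − 0.06087118)·1.91/654 = 3.7653612 × 10^-4.
Sum = 5.1607895 × 10^-4.
SE = √(5.1607895 × 10^-4) = 0.0227.

0.0227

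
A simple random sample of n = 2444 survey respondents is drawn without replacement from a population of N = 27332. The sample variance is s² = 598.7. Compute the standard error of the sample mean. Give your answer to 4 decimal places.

Under SRS without replacement, Var(ȳ) = (1 − f)·s²/n with f = n/N = 2444/27332 = 0.08941900.
Var(ȳ) = (1 − 0.08941900)·598.7/2444 = 0.91058100·0.24496727 = 0.22306254.
SE(ȳ) = √(0.22306254) = 0.4723.

0.4723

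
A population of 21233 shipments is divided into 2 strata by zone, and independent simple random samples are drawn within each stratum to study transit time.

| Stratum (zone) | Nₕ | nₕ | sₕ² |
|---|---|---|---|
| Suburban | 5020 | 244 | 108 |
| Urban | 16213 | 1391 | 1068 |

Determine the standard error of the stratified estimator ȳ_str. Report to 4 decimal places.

0.6579

Var(ȳ_str) = Σₕ Wₕ²(1 − fₕ)sₕ²/nₕ with Wₕ = Nₕ/N, N = 21233.
Suburban: Wₕ = 0.23642443; term = 0.23642443²·(1 − 0.04860558)·108/244 = 0.023538525.
Urban: Wₕ = 0.76357557; term = 0.76357557²·(1 − 0.08579535)·1068/1391 = 0.40925274.
Sum = 0.43279127.
SE = √(0.43279127) = 0.6579.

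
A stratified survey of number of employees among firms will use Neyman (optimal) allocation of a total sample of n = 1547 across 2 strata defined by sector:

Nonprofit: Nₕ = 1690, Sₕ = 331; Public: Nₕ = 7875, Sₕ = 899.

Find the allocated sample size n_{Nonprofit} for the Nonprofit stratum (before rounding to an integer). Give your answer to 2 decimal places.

113.28

Neyman allocation: nₕ = n·NₕSₕ / Σⱼ NⱼSⱼ.
Σ NⱼSⱼ = 1690·331 + 7875·899 = 7.639015 × 10^6.
n_{Nonprofit} = 1547·1690·331 / (7.639015 × 10^6) = 113.28.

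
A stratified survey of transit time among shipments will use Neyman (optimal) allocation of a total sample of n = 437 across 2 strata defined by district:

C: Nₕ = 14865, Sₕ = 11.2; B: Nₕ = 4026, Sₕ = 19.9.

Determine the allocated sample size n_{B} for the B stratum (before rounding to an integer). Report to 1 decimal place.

142.0

Neyman allocation: nₕ = n·NₕSₕ / Σⱼ NⱼSⱼ.
Σ NⱼSⱼ = 14865·11.2 + 4026·19.9 = 246605.4.
n_{B} = 437·4026·19.9 / 246605.4 = 142.0.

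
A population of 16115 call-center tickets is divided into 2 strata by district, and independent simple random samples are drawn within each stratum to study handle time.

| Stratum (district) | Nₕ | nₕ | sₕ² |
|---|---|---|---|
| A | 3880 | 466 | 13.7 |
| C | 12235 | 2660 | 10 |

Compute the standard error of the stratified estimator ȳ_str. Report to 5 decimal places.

Var(ȳ_str) = Σₕ Wₕ²(1 − fₕ)sₕ²/nₕ with Wₕ = Nₕ/N, N = 16115.
A: Wₕ = 0.24076947; term = 0.24076947²·(1 − 0.12010309)·13.7/466 = 0.0014995787.
C: Wₕ = 0.75923053; term = 0.75923053²·(1 − 0.21740907)·10/2660 = 0.001695901.
Sum = 0.0031954797.
SE = √(0.0031954797) = 0.05653.

0.05653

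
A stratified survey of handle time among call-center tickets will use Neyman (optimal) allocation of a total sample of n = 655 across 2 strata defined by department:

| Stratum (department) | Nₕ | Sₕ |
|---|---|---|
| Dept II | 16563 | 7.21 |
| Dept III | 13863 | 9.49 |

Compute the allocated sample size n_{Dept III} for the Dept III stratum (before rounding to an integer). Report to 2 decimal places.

343.34

Neyman allocation: nₕ = n·NₕSₕ / Σⱼ NⱼSⱼ.
Σ NⱼSⱼ = 16563·7.21 + 13863·9.49 = 250979.1.
n_{Dept III} = 655·13863·9.49 / 250979.1 = 343.34.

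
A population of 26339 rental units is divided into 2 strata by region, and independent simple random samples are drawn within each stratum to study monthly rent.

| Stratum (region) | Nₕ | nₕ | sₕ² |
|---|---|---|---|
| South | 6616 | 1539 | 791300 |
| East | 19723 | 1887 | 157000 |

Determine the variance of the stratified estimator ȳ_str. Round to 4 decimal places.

Var(ȳ_str) = Σₕ Wₕ²(1 − fₕ)sₕ²/nₕ with Wₕ = Nₕ/N, N = 26339.
South: Wₕ = 0.25118645; term = 0.25118645²·(1 − 0.23261790)·791300/1539 = 24.894685.
East: Wₕ = 0.74881355; term = 0.74881355²·(1 − 0.09567510)·157000/1887 = 42.189038.
Sum = 67.083723.

67.0837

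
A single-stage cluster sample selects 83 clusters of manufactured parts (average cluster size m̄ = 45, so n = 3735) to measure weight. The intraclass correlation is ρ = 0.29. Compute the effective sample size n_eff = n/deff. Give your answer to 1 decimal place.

deff = 1 + (45 − 1)·0.29 = 1 + 12.76 = 13.76.
n_eff = 3735 / 13.76 = 271.4.

271.4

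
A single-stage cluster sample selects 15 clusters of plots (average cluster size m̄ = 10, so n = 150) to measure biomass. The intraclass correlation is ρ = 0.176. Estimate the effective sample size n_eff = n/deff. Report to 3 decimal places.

58.050

deff = 1 + (10 − 1)·0.176 = 1 + 1.584 = 2.584.
n_eff = 150 / 2.584 = 58.050.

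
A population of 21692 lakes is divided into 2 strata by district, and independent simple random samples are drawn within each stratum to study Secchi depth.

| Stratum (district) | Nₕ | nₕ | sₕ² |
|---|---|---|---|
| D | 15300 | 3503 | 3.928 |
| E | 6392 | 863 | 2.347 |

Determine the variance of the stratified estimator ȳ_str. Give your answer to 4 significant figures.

Var(ȳ_str) = Σₕ Wₕ²(1 − fₕ)sₕ²/nₕ with Wₕ = Nₕ/N, N = 21692.
D: Wₕ = 0.70532915; term = 0.70532915²·(1 − 0.22895425)·3.928/3503 = 4.3012547 × 10^-4.
E: Wₕ = 0.29467085; term = 0.29467085²·(1 − 0.13501252)·2.347/863 = 2.0426147 × 10^-4.
Sum = 6.3438694 × 10^-4.

6.344 × 10^-4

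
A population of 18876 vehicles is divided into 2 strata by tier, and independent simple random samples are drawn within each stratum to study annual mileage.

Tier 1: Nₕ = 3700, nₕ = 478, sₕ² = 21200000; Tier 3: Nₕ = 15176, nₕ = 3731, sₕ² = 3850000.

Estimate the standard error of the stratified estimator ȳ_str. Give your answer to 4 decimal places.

Var(ȳ_str) = Σₕ Wₕ²(1 − fₕ)sₕ²/nₕ with Wₕ = Nₕ/N, N = 18876.
Tier 1: Wₕ = 0.19601611; term = 0.19601611²·(1 − 0.12918919)·21200000/478 = 1483.9364.
Tier 3: Wₕ = 0.80398389; term = 0.80398389²·(1 − 0.24584871)·3850000/3731 = 503.02394.
Sum = 1986.9603.
SE = √(1986.9603) = 44.5753.

44.5753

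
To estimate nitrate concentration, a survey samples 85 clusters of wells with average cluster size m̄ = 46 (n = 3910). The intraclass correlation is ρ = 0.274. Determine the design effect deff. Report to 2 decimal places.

deff = 1 + (46 − 1)·0.274 = 1 + 12.33 = 13.33.

13.33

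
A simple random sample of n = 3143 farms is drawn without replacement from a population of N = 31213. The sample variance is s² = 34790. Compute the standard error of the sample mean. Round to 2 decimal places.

Under SRS without replacement, Var(ȳ) = (1 − f)·s²/n with f = n/N = 3143/31213 = 0.10069522.
Var(ȳ) = (1 − 0.10069522)·34790/3143 = 0.89930478·11.069042 = 9.9544426.
SE(ȳ) = √(9.9544426) = 3.16.

3.16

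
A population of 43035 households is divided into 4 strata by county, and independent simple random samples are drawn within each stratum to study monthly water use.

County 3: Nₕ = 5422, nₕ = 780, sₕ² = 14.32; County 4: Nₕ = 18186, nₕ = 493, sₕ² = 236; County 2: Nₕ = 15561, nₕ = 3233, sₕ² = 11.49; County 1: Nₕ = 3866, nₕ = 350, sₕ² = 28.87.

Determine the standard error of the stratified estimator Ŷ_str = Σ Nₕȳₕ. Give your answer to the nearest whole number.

Var(Ŷ_str) = Σₕ Nₕ²(1 − fₕ)sₕ²/nₕ.
County 3: 5422²·(1 − 780/5422)·14.32/780 = 462075.63.
County 4: 18186²·(1 − 493/18186)·236/493 = 1.5402944 × 10^8.
County 2: 15561²·(1 − 3233/15561)·11.49/3233 = 681780.31.
County 1: 3866²·(1 − 350/3866)·28.87/350 = 1.1212164 × 10^6.
Sum = 1.5629451 × 10^8.
SE = √(1.5629451 × 10^8) = 12502.

12502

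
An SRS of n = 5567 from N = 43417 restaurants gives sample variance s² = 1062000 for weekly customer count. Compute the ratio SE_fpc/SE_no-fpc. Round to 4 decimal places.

0.9337

f = n/N = 5567/43417 = 0.12822166.
SE_no-fpc = √(s²/n) = 13.811843; SE_fpc = √((1−f)s²/n) = 12.89599.
Ratio = √(1−f) = 0.93369071.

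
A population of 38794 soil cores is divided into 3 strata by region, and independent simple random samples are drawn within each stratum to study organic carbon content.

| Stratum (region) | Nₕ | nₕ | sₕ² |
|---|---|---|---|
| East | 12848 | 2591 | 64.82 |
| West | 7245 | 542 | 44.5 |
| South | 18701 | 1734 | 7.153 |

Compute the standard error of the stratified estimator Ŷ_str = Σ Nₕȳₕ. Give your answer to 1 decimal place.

Var(Ŷ_str) = Σₕ Nₕ²(1 − fₕ)sₕ²/nₕ.
East: 12848²·(1 − 2591/12848)·64.82/2591 = 3.2968372 × 10^6.
West: 7245²·(1 − 542/7245)·44.5/542 = 3.9872029 × 10^6.
South: 18701²·(1 − 1734/18701)·7.153/1734 = 1.3089077 × 10^6.
Sum = 8.5929478 × 10^6.
SE = √(8.5929478 × 10^6) = 2931.4.

2931.4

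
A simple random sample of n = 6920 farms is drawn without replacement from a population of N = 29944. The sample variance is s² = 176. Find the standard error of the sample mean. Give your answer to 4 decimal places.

Under SRS without replacement, Var(ȳ) = (1 − f)·s²/n with f = n/N = 6920/29944 = 0.23109805.
Var(ȳ) = (1 − 0.23109805)·176/6920 = 0.76890195·0.025433526 = 0.019555888.
SE(ȳ) = √(0.019555888) = 0.1398.

0.1398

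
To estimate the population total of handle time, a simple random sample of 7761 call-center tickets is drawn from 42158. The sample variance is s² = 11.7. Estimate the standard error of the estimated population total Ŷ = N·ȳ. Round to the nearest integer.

1479

Var(Ŷ) = N²·Var(ȳ) = N²·(1 − n/N)·s²/n.
f = 7761/42158 = 0.18409317; Var(ȳ) = 0.81590683·11.7/7761 = 0.0012300103.
Var(Ŷ) = 42158² · 0.0012300103 = 2.1860936 × 10^6.
SE(Ŷ) = √(2.1860936 × 10^6) = 1479.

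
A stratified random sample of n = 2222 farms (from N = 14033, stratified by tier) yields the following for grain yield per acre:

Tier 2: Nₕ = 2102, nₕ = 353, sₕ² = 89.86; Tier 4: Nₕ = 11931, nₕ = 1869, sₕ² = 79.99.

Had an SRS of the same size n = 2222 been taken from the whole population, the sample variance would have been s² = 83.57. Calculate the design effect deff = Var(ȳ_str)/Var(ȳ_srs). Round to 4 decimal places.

0.9744

Var(ȳ_str) = Σ Wₕ²(1−fₕ)sₕ²/nₕ with Wₕ = Nₕ/14033:
  Tier 2: (2102/14033)²·(1−353/2102)·89.86/353 = 0.0047524021
  Tier 4: (11931/14033)²·(1−1869/11931)·79.99/1869 = 0.026090746
  → Var(ȳ_str) = 0.030843148.
Var(ȳ_srs) = (1 − 2222/14033)·83.57/2222 = 0.031655013.
deff = 0.030843148 / 0.031655013 = 0.9744.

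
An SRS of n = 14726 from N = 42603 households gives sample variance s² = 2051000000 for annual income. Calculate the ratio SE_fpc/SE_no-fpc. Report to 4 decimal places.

f = n/N = 14726/42603 = 0.34565641.
SE_no-fpc = √(s²/n) = 373.19897; SE_fpc = √((1−f)s²/n) = 301.88627.
Ratio = √(1−f) = 0.80891507.

0.8089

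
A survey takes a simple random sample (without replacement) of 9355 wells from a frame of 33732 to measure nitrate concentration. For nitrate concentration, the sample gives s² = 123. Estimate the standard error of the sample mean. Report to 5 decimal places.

Under SRS without replacement, Var(ȳ) = (1 − f)·s²/n with f = n/N = 9355/33732 = 0.27733310.
Var(ȳ) = (1 − 0.27733310)·123/9355 = 0.72266690·0.013148049 = 0.00950166.
SE(ȳ) = √(0.00950166) = 0.09748.

0.09748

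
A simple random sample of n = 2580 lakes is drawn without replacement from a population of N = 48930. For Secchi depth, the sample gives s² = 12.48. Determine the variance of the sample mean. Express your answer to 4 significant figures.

Under SRS without replacement, Var(ȳ) = (1 − f)·s²/n with f = n/N = 2580/48930 = 0.05272839.
Var(ȳ) = (1 − 0.05272839)·12.48/2580 = 0.94727161·0.0048372093 = 0.0045821511.

0.004582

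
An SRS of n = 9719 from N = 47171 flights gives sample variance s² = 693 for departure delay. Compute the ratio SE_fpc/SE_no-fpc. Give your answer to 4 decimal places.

0.8910

f = n/N = 9719/47171 = 0.20603761.
SE_no-fpc = √(s²/n) = 0.2670274; SE_fpc = √((1−f)s²/n) = 0.23793361.
Ratio = √(1−f) = 0.89104567.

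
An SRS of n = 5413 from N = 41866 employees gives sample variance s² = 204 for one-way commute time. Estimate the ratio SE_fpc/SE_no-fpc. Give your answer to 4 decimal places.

f = n/N = 5413/41866 = 0.12929346.
SE_no-fpc = √(s²/n) = 0.19413153; SE_fpc = √((1−f)s²/n) = 0.18114735.
Ratio = √(1−f) = 0.93311657.

0.9331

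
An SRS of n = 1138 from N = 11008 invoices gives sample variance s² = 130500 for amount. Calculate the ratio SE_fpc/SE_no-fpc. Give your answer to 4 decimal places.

f = n/N = 1138/11008 = 0.10337936.
SE_no-fpc = √(s²/n) = 10.708635; SE_fpc = √((1−f)s²/n) = 10.140013.
Ratio = √(1−f) = 0.94690054.

0.9469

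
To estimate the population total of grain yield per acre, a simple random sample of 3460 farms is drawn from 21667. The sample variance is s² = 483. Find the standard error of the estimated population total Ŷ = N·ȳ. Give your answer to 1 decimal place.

Var(Ŷ) = N²·Var(ȳ) = N²·(1 − n/N)·s²/n.
f = 3460/21667 = 0.15968985; Var(ȳ) = 0.84031015·483/3460 = 0.11730341.
Var(Ŷ) = 21667² · 0.11730341 = 5.5069129 × 10^7.
SE(Ŷ) = √(5.5069129 × 10^7) = 7420.9.

7420.9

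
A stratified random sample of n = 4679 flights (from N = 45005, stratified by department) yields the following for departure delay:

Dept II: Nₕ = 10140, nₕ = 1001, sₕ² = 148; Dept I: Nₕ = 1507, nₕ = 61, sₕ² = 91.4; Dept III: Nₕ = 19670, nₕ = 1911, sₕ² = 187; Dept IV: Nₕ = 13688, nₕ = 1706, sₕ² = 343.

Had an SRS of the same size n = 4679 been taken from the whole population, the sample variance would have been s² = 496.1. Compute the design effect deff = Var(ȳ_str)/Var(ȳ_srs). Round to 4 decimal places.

0.4372

Var(ȳ_str) = Σ Wₕ²(1−fₕ)sₕ²/nₕ with Wₕ = Nₕ/45005:
  Dept II: (10140/45005)²·(1−1001/10140)·148/1001 = 0.0067646096
  Dept I: (1507/45005)²·(1−61/1507)·91.4/61 = 0.0016120421
  Dept III: (19670/45005)²·(1−1911/19670)·187/1911 = 0.016876495
  Dept IV: (13688/45005)²·(1−1706/13688)·343/1706 = 0.016280318
  → Var(ȳ_str) = 0.041533465.
Var(ȳ_srs) = (1 − 4679/45005)·496.1/4679 = 0.095003709.
deff = 0.041533465 / 0.095003709 = 0.4372.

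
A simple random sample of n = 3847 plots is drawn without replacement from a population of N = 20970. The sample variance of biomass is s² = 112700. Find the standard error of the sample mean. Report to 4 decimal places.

4.8909

Under SRS without replacement, Var(ȳ) = (1 − f)·s²/n with f = n/N = 3847/20970 = 0.18345255.
Var(ȳ) = (1 − 0.18345255)·112700/3847 = 0.81654745·29.295555 = 23.921211.
SE(ȳ) = √(23.921211) = 4.8909.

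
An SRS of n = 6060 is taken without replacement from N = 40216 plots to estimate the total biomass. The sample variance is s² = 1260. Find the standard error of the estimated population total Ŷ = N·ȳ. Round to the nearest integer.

16900

Var(Ŷ) = N²·Var(ȳ) = N²·(1 − n/N)·s²/n.
f = 6060/40216 = 0.15068629; Var(ȳ) = 0.84931371·1260/6060 = 0.17658998.
Var(Ŷ) = 40216² · 0.17658998 = 2.8560368 × 10^8.
SE(Ŷ) = √(2.8560368 × 10^8) = 16900.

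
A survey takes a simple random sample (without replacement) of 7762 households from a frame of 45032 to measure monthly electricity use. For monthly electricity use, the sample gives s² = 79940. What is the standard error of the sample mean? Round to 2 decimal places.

Under SRS without replacement, Var(ȳ) = (1 − f)·s²/n with f = n/N = 7762/45032 = 0.17236632.
Var(ȳ) = (1 − 0.17236632)·79940/7762 = 0.82763368·10.298892 = 8.5237099.
SE(ȳ) = √(8.5237099) = 2.92.

2.92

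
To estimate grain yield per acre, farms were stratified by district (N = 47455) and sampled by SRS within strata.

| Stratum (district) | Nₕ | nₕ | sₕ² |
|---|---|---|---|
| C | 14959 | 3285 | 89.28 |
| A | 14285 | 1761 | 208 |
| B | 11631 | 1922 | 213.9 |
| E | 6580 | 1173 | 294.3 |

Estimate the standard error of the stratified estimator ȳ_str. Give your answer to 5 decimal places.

0.14504

Var(ȳ_str) = Σₕ Wₕ²(1 − fₕ)sₕ²/nₕ with Wₕ = Nₕ/N, N = 47455.
C: Wₕ = 0.31522495; term = 0.31522495²·(1 − 0.21960024)·89.28/3285 = 0.0021075462.
A: Wₕ = 0.30102202; term = 0.30102202²·(1 − 0.12327616)·208/1761 = 0.0093834669.
B: Wₕ = 0.24509535; term = 0.24509535²·(1 − 0.16524804)·213.9/1922 = 0.0055806528.
E: Wₕ = 0.13865768; term = 0.13865768²·(1 − 0.17826748)·294.3/1173 = 0.0039637893.
Sum = 0.021035455.
SE = √(0.021035455) = 0.14504.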